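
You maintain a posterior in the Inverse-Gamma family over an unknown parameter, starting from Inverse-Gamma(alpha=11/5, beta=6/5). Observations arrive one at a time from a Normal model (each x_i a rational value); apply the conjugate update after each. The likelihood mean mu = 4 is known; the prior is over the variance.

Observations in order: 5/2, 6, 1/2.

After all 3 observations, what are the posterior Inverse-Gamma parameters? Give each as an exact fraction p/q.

alpha=37/10, beta=209/20

obs 1: x=5/2 → posterior Inverse-Gamma(27/10, 93/40)
obs 2: x=6 → posterior Inverse-Gamma(16/5, 173/40)
obs 3: x=1/2 → posterior Inverse-Gamma(37/10, 209/20)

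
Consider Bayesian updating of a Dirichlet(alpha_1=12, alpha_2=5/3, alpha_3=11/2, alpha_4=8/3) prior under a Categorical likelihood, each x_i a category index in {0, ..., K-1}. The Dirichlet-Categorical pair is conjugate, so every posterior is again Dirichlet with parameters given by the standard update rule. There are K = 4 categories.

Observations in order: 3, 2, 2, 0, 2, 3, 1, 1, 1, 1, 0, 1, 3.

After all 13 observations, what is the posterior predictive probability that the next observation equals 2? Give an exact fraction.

obs 1: x=3 → posterior Dirichlet(12, 5/3, 11/2, 11/3)
obs 2: x=2 → posterior Dirichlet(12, 5/3, 13/2, 11/3)
obs 3: x=2 → posterior Dirichlet(12, 5/3, 15/2, 11/3)
obs 4: x=0 → posterior Dirichlet(13, 5/3, 15/2, 11/3)
obs 5: x=2 → posterior Dirichlet(13, 5/3, 17/2, 11/3)
obs 6: x=3 → posterior Dirichlet(13, 5/3, 17/2, 14/3)
obs 7: x=1 → posterior Dirichlet(13, 8/3, 17/2, 14/3)
obs 8: x=1 → posterior Dirichlet(13, 11/3, 17/2, 14/3)
obs 9: x=1 → posterior Dirichlet(13, 14/3, 17/2, 14/3)
obs 10: x=1 → posterior Dirichlet(13, 17/3, 17/2, 14/3)
obs 11: x=0 → posterior Dirichlet(14, 17/3, 17/2, 14/3)
obs 12: x=1 → posterior Dirichlet(14, 20/3, 17/2, 14/3)
obs 13: x=3 → posterior Dirichlet(14, 20/3, 17/2, 17/3)

51/209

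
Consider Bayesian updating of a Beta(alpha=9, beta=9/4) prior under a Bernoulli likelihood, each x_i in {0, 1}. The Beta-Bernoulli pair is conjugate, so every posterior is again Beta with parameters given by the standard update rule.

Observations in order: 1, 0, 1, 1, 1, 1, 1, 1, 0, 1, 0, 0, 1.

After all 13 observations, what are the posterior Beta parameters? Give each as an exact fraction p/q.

alpha=18, beta=25/4

obs 1: x=1 → posterior Beta(10, 9/4)
obs 2: x=0 → posterior Beta(10, 13/4)
obs 3: x=1 → posterior Beta(11, 13/4)
obs 4: x=1 → posterior Beta(12, 13/4)
obs 5: x=1 → posterior Beta(13, 13/4)
obs 6: x=1 → posterior Beta(14, 13/4)
obs 7: x=1 → posterior Beta(15, 13/4)
obs 8: x=1 → posterior Beta(16, 13/4)
obs 9: x=0 → posterior Beta(16, 17/4)
obs 10: x=1 → posterior Beta(17, 17/4)
obs 11: x=0 → posterior Beta(17, 21/4)
obs 12: x=0 → posterior Beta(17, 25/4)
obs 13: x=1 → posterior Beta(18, 25/4)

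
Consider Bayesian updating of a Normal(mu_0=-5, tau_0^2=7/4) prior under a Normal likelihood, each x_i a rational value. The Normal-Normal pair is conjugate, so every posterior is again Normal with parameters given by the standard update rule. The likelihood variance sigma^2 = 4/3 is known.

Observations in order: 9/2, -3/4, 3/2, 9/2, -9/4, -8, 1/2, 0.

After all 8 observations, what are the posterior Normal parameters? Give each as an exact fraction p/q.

mu_0=-10/23, tau_0^2=7/46

obs 1: x=9/2 → posterior Normal(29/74, 28/37)
obs 2: x=-3/4 → posterior Normal(-5/232, 14/29)
obs 3: x=3/2 → posterior Normal(121/316, 28/79)
obs 4: x=9/2 → posterior Normal(499/400, 7/25)
obs 5: x=-9/4 → posterior Normal(155/242, 28/121)
obs 6: x=-8 → posterior Normal(-181/284, 14/71)
obs 7: x=1/2 → posterior Normal(-80/163, 28/163)
obs 8: x=0 → posterior Normal(-10/23, 7/46)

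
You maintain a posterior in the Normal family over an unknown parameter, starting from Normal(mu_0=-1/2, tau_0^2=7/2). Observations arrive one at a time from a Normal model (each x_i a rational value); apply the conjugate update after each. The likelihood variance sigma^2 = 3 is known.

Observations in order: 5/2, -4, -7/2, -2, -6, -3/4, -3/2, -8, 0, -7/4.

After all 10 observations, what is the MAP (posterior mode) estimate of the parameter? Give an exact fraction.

obs 1: x=5/2 → posterior Normal(29/26, 21/13)
obs 2: x=-4 → posterior Normal(-27/40, 21/20)
obs 3: x=-7/2 → posterior Normal(-38/27, 7/9)
obs 4: x=-2 → posterior Normal(-26/17, 21/34)
obs 5: x=-6 → posterior Normal(-94/41, 21/41)
obs 6: x=-3/4 → posterior Normal(-397/192, 7/16)
obs 7: x=-3/2 → posterior Normal(-439/220, 21/55)
obs 8: x=-8 → posterior Normal(-663/248, 21/62)
obs 9: x=0 → posterior Normal(-221/92, 7/23)
obs 10: x=-7/4 → posterior Normal(-89/38, 21/76)

-89/38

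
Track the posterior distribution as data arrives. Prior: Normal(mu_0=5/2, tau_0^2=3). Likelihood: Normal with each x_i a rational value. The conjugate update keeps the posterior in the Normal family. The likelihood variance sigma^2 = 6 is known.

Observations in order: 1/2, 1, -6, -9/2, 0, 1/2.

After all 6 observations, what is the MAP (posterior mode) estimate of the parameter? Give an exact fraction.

-7/16

obs 1: x=1/2 → posterior Normal(11/6, 2)
obs 2: x=1 → posterior Normal(13/8, 3/2)
obs 3: x=-6 → posterior Normal(1/10, 6/5)
obs 4: x=-9/2 → posterior Normal(-2/3, 1)
obs 5: x=0 → posterior Normal(-4/7, 6/7)
obs 6: x=1/2 → posterior Normal(-7/16, 3/4)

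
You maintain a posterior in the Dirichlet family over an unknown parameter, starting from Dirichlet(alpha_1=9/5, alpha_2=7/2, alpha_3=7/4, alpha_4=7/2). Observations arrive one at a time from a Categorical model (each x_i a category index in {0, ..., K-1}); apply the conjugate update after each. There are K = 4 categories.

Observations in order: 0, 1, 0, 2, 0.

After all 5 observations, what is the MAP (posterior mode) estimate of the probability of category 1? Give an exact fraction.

obs 1: x=0 → posterior Dirichlet(14/5, 7/2, 7/4, 7/2)
obs 2: x=1 → posterior Dirichlet(14/5, 9/2, 7/4, 7/2)
obs 3: x=0 → posterior Dirichlet(19/5, 9/2, 7/4, 7/2)
obs 4: x=2 → posterior Dirichlet(19/5, 9/2, 11/4, 7/2)
obs 5: x=0 → posterior Dirichlet(24/5, 9/2, 11/4, 7/2)

10/33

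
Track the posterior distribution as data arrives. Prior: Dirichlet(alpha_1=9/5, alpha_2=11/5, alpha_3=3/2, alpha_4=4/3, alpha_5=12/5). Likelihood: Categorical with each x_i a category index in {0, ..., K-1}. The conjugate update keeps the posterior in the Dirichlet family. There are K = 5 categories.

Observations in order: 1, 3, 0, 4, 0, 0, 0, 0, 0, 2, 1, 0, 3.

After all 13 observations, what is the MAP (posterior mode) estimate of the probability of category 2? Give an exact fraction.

obs 1: x=1 → posterior Dirichlet(9/5, 16/5, 3/2, 4/3, 12/5)
obs 2: x=3 → posterior Dirichlet(9/5, 16/5, 3/2, 7/3, 12/5)
obs 3: x=0 → posterior Dirichlet(14/5, 16/5, 3/2, 7/3, 12/5)
obs 4: x=4 → posterior Dirichlet(14/5, 16/5, 3/2, 7/3, 17/5)
obs 5: x=0 → posterior Dirichlet(19/5, 16/5, 3/2, 7/3, 17/5)
obs 6: x=0 → posterior Dirichlet(24/5, 16/5, 3/2, 7/3, 17/5)
obs 7: x=0 → posterior Dirichlet(29/5, 16/5, 3/2, 7/3, 17/5)
obs 8: x=0 → posterior Dirichlet(34/5, 16/5, 3/2, 7/3, 17/5)
obs 9: x=0 → posterior Dirichlet(39/5, 16/5, 3/2, 7/3, 17/5)
obs 10: x=2 → posterior Dirichlet(39/5, 16/5, 5/2, 7/3, 17/5)
obs 11: x=1 → posterior Dirichlet(39/5, 21/5, 5/2, 7/3, 17/5)
obs 12: x=0 → posterior Dirichlet(44/5, 21/5, 5/2, 7/3, 17/5)
obs 13: x=3 → posterior Dirichlet(44/5, 21/5, 5/2, 10/3, 17/5)

45/517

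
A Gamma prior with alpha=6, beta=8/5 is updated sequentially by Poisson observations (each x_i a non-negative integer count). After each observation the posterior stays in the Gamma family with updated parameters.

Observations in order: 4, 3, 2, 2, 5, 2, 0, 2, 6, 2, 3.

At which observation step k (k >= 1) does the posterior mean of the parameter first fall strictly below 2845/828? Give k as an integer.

k = 3

obs 1: x=4 → posterior Gamma(10, 13/5)
obs 2: x=3 → posterior Gamma(13, 18/5)
obs 3: x=2 → posterior Gamma(15, 23/5)
obs 4: x=2 → posterior Gamma(17, 28/5)
obs 5: x=5 → posterior Gamma(22, 33/5)
obs 6: x=2 → posterior Gamma(24, 38/5)
obs 7: x=0 → posterior Gamma(24, 43/5)
obs 8: x=2 → posterior Gamma(26, 48/5)
obs 9: x=6 → posterior Gamma(32, 53/5)
obs 10: x=2 → posterior Gamma(34, 58/5)
obs 11: x=3 → posterior Gamma(37, 63/5)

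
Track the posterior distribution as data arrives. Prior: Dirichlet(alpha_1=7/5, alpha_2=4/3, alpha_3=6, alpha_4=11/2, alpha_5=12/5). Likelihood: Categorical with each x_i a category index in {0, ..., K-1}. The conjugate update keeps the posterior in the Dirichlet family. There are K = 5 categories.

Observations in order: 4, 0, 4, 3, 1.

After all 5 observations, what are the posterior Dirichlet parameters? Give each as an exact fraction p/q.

alpha_1=12/5, alpha_2=7/3, alpha_3=6, alpha_4=13/2, alpha_5=22/5

obs 1: x=4 → posterior Dirichlet(7/5, 4/3, 6, 11/2, 17/5)
obs 2: x=0 → posterior Dirichlet(12/5, 4/3, 6, 11/2, 17/5)
obs 3: x=4 → posterior Dirichlet(12/5, 4/3, 6, 11/2, 22/5)
obs 4: x=3 → posterior Dirichlet(12/5, 4/3, 6, 13/2, 22/5)
obs 5: x=1 → posterior Dirichlet(12/5, 7/3, 6, 13/2, 22/5)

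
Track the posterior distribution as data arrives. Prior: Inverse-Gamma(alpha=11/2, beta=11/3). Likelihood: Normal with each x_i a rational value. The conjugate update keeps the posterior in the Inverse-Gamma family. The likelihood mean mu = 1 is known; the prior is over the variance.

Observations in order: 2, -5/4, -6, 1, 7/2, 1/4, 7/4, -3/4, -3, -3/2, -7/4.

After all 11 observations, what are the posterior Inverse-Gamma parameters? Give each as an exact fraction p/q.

alpha=11, beta=4927/96

obs 1: x=2 → posterior Inverse-Gamma(6, 25/6)
obs 2: x=-5/4 → posterior Inverse-Gamma(13/2, 643/96)
obs 3: x=-6 → posterior Inverse-Gamma(7, 2995/96)
obs 4: x=1 → posterior Inverse-Gamma(15/2, 2995/96)
obs 5: x=7/2 → posterior Inverse-Gamma(8, 3295/96)
obs 6: x=1/4 → posterior Inverse-Gamma(17/2, 1661/48)
obs 7: x=7/4 → posterior Inverse-Gamma(9, 3349/96)
obs 8: x=-3/4 → posterior Inverse-Gamma(19/2, 437/12)
obs 9: x=-3 → posterior Inverse-Gamma(10, 533/12)
obs 10: x=-3/2 → posterior Inverse-Gamma(21/2, 1141/24)
obs 11: x=-7/4 → posterior Inverse-Gamma(11, 4927/96)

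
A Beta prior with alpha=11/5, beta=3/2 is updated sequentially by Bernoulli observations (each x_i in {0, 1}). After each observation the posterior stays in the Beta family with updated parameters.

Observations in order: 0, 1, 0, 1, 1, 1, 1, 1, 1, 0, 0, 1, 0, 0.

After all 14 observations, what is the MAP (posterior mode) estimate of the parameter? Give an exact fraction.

obs 1: x=0 → posterior Beta(11/5, 5/2)
obs 2: x=1 → posterior Beta(16/5, 5/2)
obs 3: x=0 → posterior Beta(16/5, 7/2)
obs 4: x=1 → posterior Beta(21/5, 7/2)
obs 5: x=1 → posterior Beta(26/5, 7/2)
obs 6: x=1 → posterior Beta(31/5, 7/2)
obs 7: x=1 → posterior Beta(36/5, 7/2)
obs 8: x=1 → posterior Beta(41/5, 7/2)
obs 9: x=1 → posterior Beta(46/5, 7/2)
obs 10: x=0 → posterior Beta(46/5, 9/2)
obs 11: x=0 → posterior Beta(46/5, 11/2)
obs 12: x=1 → posterior Beta(51/5, 11/2)
obs 13: x=0 → posterior Beta(51/5, 13/2)
obs 14: x=0 → posterior Beta(51/5, 15/2)

92/157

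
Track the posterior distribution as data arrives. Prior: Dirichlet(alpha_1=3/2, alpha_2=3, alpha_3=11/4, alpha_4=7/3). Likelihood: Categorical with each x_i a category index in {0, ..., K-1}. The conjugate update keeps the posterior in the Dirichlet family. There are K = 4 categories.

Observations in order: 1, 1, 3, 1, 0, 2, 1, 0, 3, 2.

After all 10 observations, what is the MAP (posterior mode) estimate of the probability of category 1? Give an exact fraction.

obs 1: x=1 → posterior Dirichlet(3/2, 4, 11/4, 7/3)
obs 2: x=1 → posterior Dirichlet(3/2, 5, 11/4, 7/3)
obs 3: x=3 → posterior Dirichlet(3/2, 5, 11/4, 10/3)
obs 4: x=1 → posterior Dirichlet(3/2, 6, 11/4, 10/3)
obs 5: x=0 → posterior Dirichlet(5/2, 6, 11/4, 10/3)
obs 6: x=2 → posterior Dirichlet(5/2, 6, 15/4, 10/3)
obs 7: x=1 → posterior Dirichlet(5/2, 7, 15/4, 10/3)
obs 8: x=0 → posterior Dirichlet(7/2, 7, 15/4, 10/3)
obs 9: x=3 → posterior Dirichlet(7/2, 7, 15/4, 13/3)
obs 10: x=2 → posterior Dirichlet(7/2, 7, 19/4, 13/3)

72/187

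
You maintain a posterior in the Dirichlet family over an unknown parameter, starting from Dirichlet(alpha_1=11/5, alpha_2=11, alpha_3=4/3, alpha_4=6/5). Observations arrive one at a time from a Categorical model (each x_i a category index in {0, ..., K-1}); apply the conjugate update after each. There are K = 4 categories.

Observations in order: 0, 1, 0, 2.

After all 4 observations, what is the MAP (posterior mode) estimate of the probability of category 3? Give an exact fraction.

3/236

obs 1: x=0 → posterior Dirichlet(16/5, 11, 4/3, 6/5)
obs 2: x=1 → posterior Dirichlet(16/5, 12, 4/3, 6/5)
obs 3: x=0 → posterior Dirichlet(21/5, 12, 4/3, 6/5)
obs 4: x=2 → posterior Dirichlet(21/5, 12, 7/3, 6/5)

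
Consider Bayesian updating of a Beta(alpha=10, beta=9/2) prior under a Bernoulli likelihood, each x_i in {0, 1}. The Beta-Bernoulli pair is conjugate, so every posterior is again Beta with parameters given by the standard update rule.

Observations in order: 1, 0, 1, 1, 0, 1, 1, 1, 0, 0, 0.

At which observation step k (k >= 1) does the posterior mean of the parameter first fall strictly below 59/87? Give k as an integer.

obs 1: x=1 → posterior Beta(11, 9/2)
obs 2: x=0 → posterior Beta(11, 11/2)
obs 3: x=1 → posterior Beta(12, 11/2)
obs 4: x=1 → posterior Beta(13, 11/2)
obs 5: x=0 → posterior Beta(13, 13/2)
obs 6: x=1 → posterior Beta(14, 13/2)
obs 7: x=1 → posterior Beta(15, 13/2)
obs 8: x=1 → posterior Beta(16, 13/2)
obs 9: x=0 → posterior Beta(16, 15/2)
obs 10: x=0 → posterior Beta(16, 17/2)
obs 11: x=0 → posterior Beta(16, 19/2)

k = 2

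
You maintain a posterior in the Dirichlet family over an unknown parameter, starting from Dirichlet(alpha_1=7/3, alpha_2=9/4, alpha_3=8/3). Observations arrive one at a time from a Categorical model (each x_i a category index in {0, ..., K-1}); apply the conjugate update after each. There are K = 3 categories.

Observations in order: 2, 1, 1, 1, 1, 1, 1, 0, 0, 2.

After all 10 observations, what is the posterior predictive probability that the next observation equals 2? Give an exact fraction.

56/207

obs 1: x=2 → posterior Dirichlet(7/3, 9/4, 11/3)
obs 2: x=1 → posterior Dirichlet(7/3, 13/4, 11/3)
obs 3: x=1 → posterior Dirichlet(7/3, 17/4, 11/3)
obs 4: x=1 → posterior Dirichlet(7/3, 21/4, 11/3)
obs 5: x=1 → posterior Dirichlet(7/3, 25/4, 11/3)
obs 6: x=1 → posterior Dirichlet(7/3, 29/4, 11/3)
obs 7: x=1 → posterior Dirichlet(7/3, 33/4, 11/3)
obs 8: x=0 → posterior Dirichlet(10/3, 33/4, 11/3)
obs 9: x=0 → posterior Dirichlet(13/3, 33/4, 11/3)
obs 10: x=2 → posterior Dirichlet(13/3, 33/4, 14/3)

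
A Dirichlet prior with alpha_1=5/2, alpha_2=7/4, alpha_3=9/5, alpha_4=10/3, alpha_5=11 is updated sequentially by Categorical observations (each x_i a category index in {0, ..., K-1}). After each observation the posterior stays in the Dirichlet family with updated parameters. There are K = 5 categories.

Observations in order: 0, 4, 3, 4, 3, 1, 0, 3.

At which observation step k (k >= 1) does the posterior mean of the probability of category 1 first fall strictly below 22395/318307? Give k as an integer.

k = 5

obs 1: x=0 → posterior Dirichlet(7/2, 7/4, 9/5, 10/3, 11)
obs 2: x=4 → posterior Dirichlet(7/2, 7/4, 9/5, 10/3, 12)
obs 3: x=3 → posterior Dirichlet(7/2, 7/4, 9/5, 13/3, 12)
obs 4: x=4 → posterior Dirichlet(7/2, 7/4, 9/5, 13/3, 13)
obs 5: x=3 → posterior Dirichlet(7/2, 7/4, 9/5, 16/3, 13)
obs 6: x=1 → posterior Dirichlet(7/2, 11/4, 9/5, 16/3, 13)
obs 7: x=0 → posterior Dirichlet(9/2, 11/4, 9/5, 16/3, 13)
obs 8: x=3 → posterior Dirichlet(9/2, 11/4, 9/5, 19/3, 13)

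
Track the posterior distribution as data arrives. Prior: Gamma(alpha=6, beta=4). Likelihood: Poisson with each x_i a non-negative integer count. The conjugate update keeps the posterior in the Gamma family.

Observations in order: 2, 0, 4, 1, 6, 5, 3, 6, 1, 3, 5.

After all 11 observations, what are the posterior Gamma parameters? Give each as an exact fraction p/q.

obs 1: x=2 → posterior Gamma(8, 5)
obs 2: x=0 → posterior Gamma(8, 6)
obs 3: x=4 → posterior Gamma(12, 7)
obs 4: x=1 → posterior Gamma(13, 8)
obs 5: x=6 → posterior Gamma(19, 9)
obs 6: x=5 → posterior Gamma(24, 10)
obs 7: x=3 → posterior Gamma(27, 11)
obs 8: x=6 → posterior Gamma(33, 12)
obs 9: x=1 → posterior Gamma(34, 13)
obs 10: x=3 → posterior Gamma(37, 14)
obs 11: x=5 → posterior Gamma(42, 15)

alpha=42, beta=15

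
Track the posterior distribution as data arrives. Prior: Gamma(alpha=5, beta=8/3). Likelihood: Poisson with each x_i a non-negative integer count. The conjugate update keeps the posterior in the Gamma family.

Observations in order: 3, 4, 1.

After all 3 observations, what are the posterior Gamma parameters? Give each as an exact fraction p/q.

alpha=13, beta=17/3

obs 1: x=3 → posterior Gamma(8, 11/3)
obs 2: x=4 → posterior Gamma(12, 14/3)
obs 3: x=1 → posterior Gamma(13, 17/3)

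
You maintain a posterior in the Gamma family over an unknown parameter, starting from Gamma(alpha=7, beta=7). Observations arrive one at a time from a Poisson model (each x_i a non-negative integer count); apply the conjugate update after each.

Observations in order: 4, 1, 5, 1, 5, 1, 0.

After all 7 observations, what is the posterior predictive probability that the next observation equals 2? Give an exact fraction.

12856798801670963747004350464/50502336588084697723388671875

obs 1: x=4 → posterior Gamma(11, 8)
obs 2: x=1 → posterior Gamma(12, 9)
obs 3: x=5 → posterior Gamma(17, 10)
obs 4: x=1 → posterior Gamma(18, 11)
obs 5: x=5 → posterior Gamma(23, 12)
obs 6: x=1 → posterior Gamma(24, 13)
obs 7: x=0 → posterior Gamma(24, 14)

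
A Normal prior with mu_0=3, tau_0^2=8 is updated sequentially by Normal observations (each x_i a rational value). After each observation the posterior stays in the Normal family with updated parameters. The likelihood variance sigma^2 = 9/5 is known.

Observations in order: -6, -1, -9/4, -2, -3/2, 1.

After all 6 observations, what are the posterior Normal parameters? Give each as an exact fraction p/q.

obs 1: x=-6 → posterior Normal(-213/49, 72/49)
obs 2: x=-1 → posterior Normal(-253/89, 72/89)
obs 3: x=-9/4 → posterior Normal(-343/129, 24/43)
obs 4: x=-2 → posterior Normal(-423/169, 72/169)
obs 5: x=-3/2 → posterior Normal(-483/209, 72/209)
obs 6: x=1 → posterior Normal(-443/249, 24/83)

mu_0=-443/249, tau_0^2=24/83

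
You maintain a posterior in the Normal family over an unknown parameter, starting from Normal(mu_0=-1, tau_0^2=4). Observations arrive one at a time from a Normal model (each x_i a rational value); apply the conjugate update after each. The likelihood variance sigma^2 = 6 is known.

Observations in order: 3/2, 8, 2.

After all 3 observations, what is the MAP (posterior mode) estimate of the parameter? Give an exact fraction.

obs 1: x=3/2 → posterior Normal(0, 12/5)
obs 2: x=8 → posterior Normal(16/7, 12/7)
obs 3: x=2 → posterior Normal(20/9, 4/3)

20/9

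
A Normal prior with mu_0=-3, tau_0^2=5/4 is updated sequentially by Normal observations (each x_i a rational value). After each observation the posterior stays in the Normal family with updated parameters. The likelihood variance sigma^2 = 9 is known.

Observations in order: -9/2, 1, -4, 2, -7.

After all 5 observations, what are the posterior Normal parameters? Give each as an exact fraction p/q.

obs 1: x=-9/2 → posterior Normal(-261/82, 45/41)
obs 2: x=1 → posterior Normal(-251/92, 45/46)
obs 3: x=-4 → posterior Normal(-97/34, 15/17)
obs 4: x=2 → posterior Normal(-271/112, 45/56)
obs 5: x=-7 → posterior Normal(-341/122, 45/61)

mu_0=-341/122, tau_0^2=45/61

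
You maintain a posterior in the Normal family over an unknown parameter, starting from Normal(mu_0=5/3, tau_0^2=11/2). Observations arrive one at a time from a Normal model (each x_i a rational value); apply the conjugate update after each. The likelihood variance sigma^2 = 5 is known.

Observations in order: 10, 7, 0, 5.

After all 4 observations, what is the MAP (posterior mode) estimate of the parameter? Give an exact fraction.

obs 1: x=10 → posterior Normal(380/63, 55/21)
obs 2: x=7 → posterior Normal(611/96, 55/32)
obs 3: x=0 → posterior Normal(611/129, 55/43)
obs 4: x=5 → posterior Normal(388/81, 55/54)

388/81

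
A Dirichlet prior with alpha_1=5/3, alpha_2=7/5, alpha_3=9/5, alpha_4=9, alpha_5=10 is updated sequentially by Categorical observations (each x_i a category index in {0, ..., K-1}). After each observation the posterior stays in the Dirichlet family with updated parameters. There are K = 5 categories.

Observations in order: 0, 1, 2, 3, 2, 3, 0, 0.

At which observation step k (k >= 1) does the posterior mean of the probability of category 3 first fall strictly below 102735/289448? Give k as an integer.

obs 1: x=0 → posterior Dirichlet(8/3, 7/5, 9/5, 9, 10)
obs 2: x=1 → posterior Dirichlet(8/3, 12/5, 9/5, 9, 10)
obs 3: x=2 → posterior Dirichlet(8/3, 12/5, 14/5, 9, 10)
obs 4: x=3 → posterior Dirichlet(8/3, 12/5, 14/5, 10, 10)
obs 5: x=2 → posterior Dirichlet(8/3, 12/5, 19/5, 10, 10)
obs 6: x=3 → posterior Dirichlet(8/3, 12/5, 19/5, 11, 10)
obs 7: x=0 → posterior Dirichlet(11/3, 12/5, 19/5, 11, 10)
obs 8: x=0 → posterior Dirichlet(14/3, 12/5, 19/5, 11, 10)

k = 2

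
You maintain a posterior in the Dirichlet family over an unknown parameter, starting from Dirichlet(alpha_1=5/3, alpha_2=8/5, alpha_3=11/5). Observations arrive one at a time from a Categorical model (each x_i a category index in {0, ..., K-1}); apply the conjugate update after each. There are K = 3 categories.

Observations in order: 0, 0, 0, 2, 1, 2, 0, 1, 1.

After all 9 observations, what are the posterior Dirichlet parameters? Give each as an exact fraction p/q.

obs 1: x=0 → posterior Dirichlet(8/3, 8/5, 11/5)
obs 2: x=0 → posterior Dirichlet(11/3, 8/5, 11/5)
obs 3: x=0 → posterior Dirichlet(14/3, 8/5, 11/5)
obs 4: x=2 → posterior Dirichlet(14/3, 8/5, 16/5)
obs 5: x=1 → posterior Dirichlet(14/3, 13/5, 16/5)
obs 6: x=2 → posterior Dirichlet(14/3, 13/5, 21/5)
obs 7: x=0 → posterior Dirichlet(17/3, 13/5, 21/5)
obs 8: x=1 → posterior Dirichlet(17/3, 18/5, 21/5)
obs 9: x=1 → posterior Dirichlet(17/3, 23/5, 21/5)

alpha_1=17/3, alpha_2=23/5, alpha_3=21/5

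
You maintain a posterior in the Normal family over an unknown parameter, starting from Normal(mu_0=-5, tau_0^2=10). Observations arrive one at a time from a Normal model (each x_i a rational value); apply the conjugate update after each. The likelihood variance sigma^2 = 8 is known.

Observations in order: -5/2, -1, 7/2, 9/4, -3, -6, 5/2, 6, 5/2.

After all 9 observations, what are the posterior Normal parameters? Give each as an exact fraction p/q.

mu_0=5/196, tau_0^2=40/49

obs 1: x=-5/2 → posterior Normal(-65/18, 40/9)
obs 2: x=-1 → posterior Normal(-75/28, 20/7)
obs 3: x=7/2 → posterior Normal(-20/19, 40/19)
obs 4: x=9/4 → posterior Normal(-35/96, 5/3)
obs 5: x=-3 → posterior Normal(-95/116, 40/29)
obs 6: x=-6 → posterior Normal(-215/136, 20/17)
obs 7: x=5/2 → posterior Normal(-55/52, 40/39)
obs 8: x=6 → posterior Normal(-45/176, 10/11)
obs 9: x=5/2 → posterior Normal(5/196, 40/49)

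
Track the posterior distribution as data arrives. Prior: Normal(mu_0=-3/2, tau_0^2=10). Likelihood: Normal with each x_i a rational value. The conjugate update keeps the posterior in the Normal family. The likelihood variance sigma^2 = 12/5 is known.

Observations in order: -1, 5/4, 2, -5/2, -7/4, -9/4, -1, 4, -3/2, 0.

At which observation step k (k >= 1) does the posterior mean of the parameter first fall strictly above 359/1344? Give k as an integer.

obs 1: x=-1 → posterior Normal(-34/31, 60/31)
obs 2: x=5/4 → posterior Normal(-11/224, 15/14)
obs 3: x=2 → posterior Normal(7/12, 20/27)
obs 4: x=-5/2 → posterior Normal(-61/424, 30/53)
obs 5: x=-7/4 → posterior Normal(-59/131, 60/131)
obs 6: x=-9/4 → posterior Normal(-461/624, 5/13)
obs 7: x=-1 → posterior Normal(-561/724, 60/181)
obs 8: x=4 → posterior Normal(-161/824, 30/103)
obs 9: x=-3/2 → posterior Normal(-311/924, 20/77)
obs 10: x=0 → posterior Normal(-311/1024, 15/64)

k = 3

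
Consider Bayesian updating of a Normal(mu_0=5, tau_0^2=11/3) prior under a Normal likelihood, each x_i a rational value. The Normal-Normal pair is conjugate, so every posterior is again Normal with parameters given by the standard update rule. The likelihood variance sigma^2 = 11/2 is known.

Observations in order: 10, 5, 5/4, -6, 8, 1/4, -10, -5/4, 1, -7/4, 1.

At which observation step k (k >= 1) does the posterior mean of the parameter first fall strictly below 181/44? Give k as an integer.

k = 4

obs 1: x=10 → posterior Normal(7, 11/5)
obs 2: x=5 → posterior Normal(45/7, 11/7)
obs 3: x=5/4 → posterior Normal(95/18, 11/9)
obs 4: x=-6 → posterior Normal(71/22, 1)
obs 5: x=8 → posterior Normal(103/26, 11/13)
obs 6: x=1/4 → posterior Normal(52/15, 11/15)
obs 7: x=-10 → posterior Normal(32/17, 11/17)
obs 8: x=-5/4 → posterior Normal(59/38, 11/19)
obs 9: x=1 → posterior Normal(3/2, 11/21)
obs 10: x=-7/4 → posterior Normal(28/23, 11/23)
obs 11: x=1 → posterior Normal(6/5, 11/25)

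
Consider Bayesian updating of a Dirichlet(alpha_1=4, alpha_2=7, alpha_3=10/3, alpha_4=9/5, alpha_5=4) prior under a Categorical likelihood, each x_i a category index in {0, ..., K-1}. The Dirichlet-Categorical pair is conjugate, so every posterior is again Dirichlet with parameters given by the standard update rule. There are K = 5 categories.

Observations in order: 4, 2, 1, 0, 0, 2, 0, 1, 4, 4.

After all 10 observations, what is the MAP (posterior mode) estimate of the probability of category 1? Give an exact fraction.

obs 1: x=4 → posterior Dirichlet(4, 7, 10/3, 9/5, 5)
obs 2: x=2 → posterior Dirichlet(4, 7, 13/3, 9/5, 5)
obs 3: x=1 → posterior Dirichlet(4, 8, 13/3, 9/5, 5)
obs 4: x=0 → posterior Dirichlet(5, 8, 13/3, 9/5, 5)
obs 5: x=0 → posterior Dirichlet(6, 8, 13/3, 9/5, 5)
obs 6: x=2 → posterior Dirichlet(6, 8, 16/3, 9/5, 5)
obs 7: x=0 → posterior Dirichlet(7, 8, 16/3, 9/5, 5)
obs 8: x=1 → posterior Dirichlet(7, 9, 16/3, 9/5, 5)
obs 9: x=4 → posterior Dirichlet(7, 9, 16/3, 9/5, 6)
obs 10: x=4 → posterior Dirichlet(7, 9, 16/3, 9/5, 7)

120/377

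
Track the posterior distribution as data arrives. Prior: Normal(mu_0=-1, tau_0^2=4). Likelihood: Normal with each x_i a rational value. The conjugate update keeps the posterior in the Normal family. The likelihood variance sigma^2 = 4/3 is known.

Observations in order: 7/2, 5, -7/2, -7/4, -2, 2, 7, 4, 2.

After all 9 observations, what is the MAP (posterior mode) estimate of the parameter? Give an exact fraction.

obs 1: x=7/2 → posterior Normal(19/8, 1)
obs 2: x=5 → posterior Normal(7/2, 4/7)
obs 3: x=-7/2 → posterior Normal(7/5, 2/5)
obs 4: x=-7/4 → posterior Normal(35/52, 4/13)
obs 5: x=-2 → posterior Normal(11/64, 1/4)
obs 6: x=2 → posterior Normal(35/76, 4/19)
obs 7: x=7 → posterior Normal(119/88, 2/11)
obs 8: x=4 → posterior Normal(167/100, 4/25)
obs 9: x=2 → posterior Normal(191/112, 1/7)

191/112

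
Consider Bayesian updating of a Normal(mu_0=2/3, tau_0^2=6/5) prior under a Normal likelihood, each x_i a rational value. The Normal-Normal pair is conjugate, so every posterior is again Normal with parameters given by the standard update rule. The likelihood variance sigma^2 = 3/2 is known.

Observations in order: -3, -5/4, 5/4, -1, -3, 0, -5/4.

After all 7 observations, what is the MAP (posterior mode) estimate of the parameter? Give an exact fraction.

-89/99

obs 1: x=-3 → posterior Normal(-26/27, 2/3)
obs 2: x=-5/4 → posterior Normal(-41/39, 6/13)
obs 3: x=5/4 → posterior Normal(-26/51, 6/17)
obs 4: x=-1 → posterior Normal(-38/63, 2/7)
obs 5: x=-3 → posterior Normal(-74/75, 6/25)
obs 6: x=0 → posterior Normal(-74/87, 6/29)
obs 7: x=-5/4 → posterior Normal(-89/99, 2/11)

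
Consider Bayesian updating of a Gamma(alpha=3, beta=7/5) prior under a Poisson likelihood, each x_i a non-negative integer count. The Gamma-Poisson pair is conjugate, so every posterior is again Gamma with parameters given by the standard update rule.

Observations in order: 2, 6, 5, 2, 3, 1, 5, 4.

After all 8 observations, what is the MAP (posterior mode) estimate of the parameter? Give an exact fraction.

obs 1: x=2 → posterior Gamma(5, 12/5)
obs 2: x=6 → posterior Gamma(11, 17/5)
obs 3: x=5 → posterior Gamma(16, 22/5)
obs 4: x=2 → posterior Gamma(18, 27/5)
obs 5: x=3 → posterior Gamma(21, 32/5)
obs 6: x=1 → posterior Gamma(22, 37/5)
obs 7: x=5 → posterior Gamma(27, 42/5)
obs 8: x=4 → posterior Gamma(31, 47/5)

150/47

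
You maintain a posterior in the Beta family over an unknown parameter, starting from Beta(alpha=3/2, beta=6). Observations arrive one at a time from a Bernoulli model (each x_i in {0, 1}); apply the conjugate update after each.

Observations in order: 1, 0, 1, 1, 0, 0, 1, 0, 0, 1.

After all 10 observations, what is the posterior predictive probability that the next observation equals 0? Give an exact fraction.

22/35

obs 1: x=1 → posterior Beta(5/2, 6)
obs 2: x=0 → posterior Beta(5/2, 7)
obs 3: x=1 → posterior Beta(7/2, 7)
obs 4: x=1 → posterior Beta(9/2, 7)
obs 5: x=0 → posterior Beta(9/2, 8)
obs 6: x=0 → posterior Beta(9/2, 9)
obs 7: x=1 → posterior Beta(11/2, 9)
obs 8: x=0 → posterior Beta(11/2, 10)
obs 9: x=0 → posterior Beta(11/2, 11)
obs 10: x=1 → posterior Beta(13/2, 11)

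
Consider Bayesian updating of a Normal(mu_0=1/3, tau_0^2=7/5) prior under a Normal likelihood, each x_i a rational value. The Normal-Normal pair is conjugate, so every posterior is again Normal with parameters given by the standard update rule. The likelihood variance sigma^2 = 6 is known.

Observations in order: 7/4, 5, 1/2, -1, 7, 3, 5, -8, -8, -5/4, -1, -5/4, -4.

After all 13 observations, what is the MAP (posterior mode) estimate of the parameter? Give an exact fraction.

-23/484

obs 1: x=7/4 → posterior Normal(89/148, 42/37)
obs 2: x=5 → posterior Normal(229/176, 21/22)
obs 3: x=1/2 → posterior Normal(81/68, 14/17)
obs 4: x=-1 → posterior Normal(215/232, 21/29)
obs 5: x=7 → posterior Normal(411/260, 42/65)
obs 6: x=3 → posterior Normal(55/32, 7/12)
obs 7: x=5 → posterior Normal(635/316, 42/79)
obs 8: x=-8 → posterior Normal(411/344, 21/43)
obs 9: x=-8 → posterior Normal(187/372, 14/31)
obs 10: x=-5/4 → posterior Normal(19/50, 21/50)
obs 11: x=-1 → posterior Normal(31/107, 42/107)
obs 12: x=-5/4 → posterior Normal(89/456, 7/19)
obs 13: x=-4 → posterior Normal(-23/484, 42/121)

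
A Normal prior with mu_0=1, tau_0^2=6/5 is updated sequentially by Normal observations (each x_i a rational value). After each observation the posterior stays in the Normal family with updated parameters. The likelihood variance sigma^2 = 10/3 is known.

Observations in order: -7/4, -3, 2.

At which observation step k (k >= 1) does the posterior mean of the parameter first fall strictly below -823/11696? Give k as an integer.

obs 1: x=-7/4 → posterior Normal(37/136, 15/17)
obs 2: x=-3 → posterior Normal(-71/172, 30/43)
obs 3: x=2 → posterior Normal(1/208, 15/26)

k = 2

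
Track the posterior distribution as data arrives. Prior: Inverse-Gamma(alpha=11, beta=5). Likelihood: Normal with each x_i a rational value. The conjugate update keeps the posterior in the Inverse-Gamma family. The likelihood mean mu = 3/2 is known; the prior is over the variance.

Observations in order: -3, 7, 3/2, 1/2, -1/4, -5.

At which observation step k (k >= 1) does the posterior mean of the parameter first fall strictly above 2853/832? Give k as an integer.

k = 6

obs 1: x=-3 → posterior Inverse-Gamma(23/2, 121/8)
obs 2: x=7 → posterior Inverse-Gamma(12, 121/4)
obs 3: x=3/2 → posterior Inverse-Gamma(25/2, 121/4)
obs 4: x=1/2 → posterior Inverse-Gamma(13, 123/4)
obs 5: x=-1/4 → posterior Inverse-Gamma(27/2, 1033/32)
obs 6: x=-5 → posterior Inverse-Gamma(14, 1709/32)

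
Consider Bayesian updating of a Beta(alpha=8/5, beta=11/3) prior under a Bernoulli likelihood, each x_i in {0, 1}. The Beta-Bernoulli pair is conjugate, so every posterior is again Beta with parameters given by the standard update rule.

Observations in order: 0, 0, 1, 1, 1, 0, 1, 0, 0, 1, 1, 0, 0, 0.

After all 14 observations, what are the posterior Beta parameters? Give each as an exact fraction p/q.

alpha=38/5, beta=35/3

obs 1: x=0 → posterior Beta(8/5, 14/3)
obs 2: x=0 → posterior Beta(8/5, 17/3)
obs 3: x=1 → posterior Beta(13/5, 17/3)
obs 4: x=1 → posterior Beta(18/5, 17/3)
obs 5: x=1 → posterior Beta(23/5, 17/3)
obs 6: x=0 → posterior Beta(23/5, 20/3)
obs 7: x=1 → posterior Beta(28/5, 20/3)
obs 8: x=0 → posterior Beta(28/5, 23/3)
obs 9: x=0 → posterior Beta(28/5, 26/3)
obs 10: x=1 → posterior Beta(33/5, 26/3)
obs 11: x=1 → posterior Beta(38/5, 26/3)
obs 12: x=0 → posterior Beta(38/5, 29/3)
obs 13: x=0 → posterior Beta(38/5, 32/3)
obs 14: x=0 → posterior Beta(38/5, 35/3)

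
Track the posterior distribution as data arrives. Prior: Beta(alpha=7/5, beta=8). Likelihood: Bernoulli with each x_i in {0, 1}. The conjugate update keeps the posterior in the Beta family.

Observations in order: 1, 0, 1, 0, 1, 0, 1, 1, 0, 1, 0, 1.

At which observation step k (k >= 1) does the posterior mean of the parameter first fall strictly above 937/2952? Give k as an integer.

obs 1: x=1 → posterior Beta(12/5, 8)
obs 2: x=0 → posterior Beta(12/5, 9)
obs 3: x=1 → posterior Beta(17/5, 9)
obs 4: x=0 → posterior Beta(17/5, 10)
obs 5: x=1 → posterior Beta(22/5, 10)
obs 6: x=0 → posterior Beta(22/5, 11)
obs 7: x=1 → posterior Beta(27/5, 11)
obs 8: x=1 → posterior Beta(32/5, 11)
obs 9: x=0 → posterior Beta(32/5, 12)
obs 10: x=1 → posterior Beta(37/5, 12)
obs 11: x=0 → posterior Beta(37/5, 13)
obs 12: x=1 → posterior Beta(42/5, 13)

k = 7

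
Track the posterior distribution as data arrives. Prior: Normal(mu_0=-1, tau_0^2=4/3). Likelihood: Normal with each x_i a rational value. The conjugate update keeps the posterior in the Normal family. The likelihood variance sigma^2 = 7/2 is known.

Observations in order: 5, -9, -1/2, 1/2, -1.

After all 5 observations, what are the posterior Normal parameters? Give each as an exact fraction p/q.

obs 1: x=5 → posterior Normal(19/29, 28/29)
obs 2: x=-9 → posterior Normal(-53/37, 28/37)
obs 3: x=-1/2 → posterior Normal(-19/15, 28/45)
obs 4: x=1/2 → posterior Normal(-1, 28/53)
obs 5: x=-1 → posterior Normal(-1, 28/61)

mu_0=-1, tau_0^2=28/61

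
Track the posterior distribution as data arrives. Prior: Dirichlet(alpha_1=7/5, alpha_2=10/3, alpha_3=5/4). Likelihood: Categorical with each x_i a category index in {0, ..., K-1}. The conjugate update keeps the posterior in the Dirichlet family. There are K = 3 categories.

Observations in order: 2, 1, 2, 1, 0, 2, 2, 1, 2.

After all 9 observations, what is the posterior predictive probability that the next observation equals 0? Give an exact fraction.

144/899

obs 1: x=2 → posterior Dirichlet(7/5, 10/3, 9/4)
obs 2: x=1 → posterior Dirichlet(7/5, 13/3, 9/4)
obs 3: x=2 → posterior Dirichlet(7/5, 13/3, 13/4)
obs 4: x=1 → posterior Dirichlet(7/5, 16/3, 13/4)
obs 5: x=0 → posterior Dirichlet(12/5, 16/3, 13/4)
obs 6: x=2 → posterior Dirichlet(12/5, 16/3, 17/4)
obs 7: x=2 → posterior Dirichlet(12/5, 16/3, 21/4)
obs 8: x=1 → posterior Dirichlet(12/5, 19/3, 21/4)
obs 9: x=2 → posterior Dirichlet(12/5, 19/3, 25/4)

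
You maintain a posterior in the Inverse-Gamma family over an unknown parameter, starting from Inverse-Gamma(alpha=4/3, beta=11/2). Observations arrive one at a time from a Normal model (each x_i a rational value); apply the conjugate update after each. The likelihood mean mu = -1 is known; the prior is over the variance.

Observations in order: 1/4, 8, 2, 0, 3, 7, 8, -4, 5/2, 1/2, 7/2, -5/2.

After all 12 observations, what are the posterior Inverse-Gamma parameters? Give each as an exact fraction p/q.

alpha=22/3, beta=4969/32

obs 1: x=1/4 → posterior Inverse-Gamma(11/6, 201/32)
obs 2: x=8 → posterior Inverse-Gamma(7/3, 1497/32)
obs 3: x=2 → posterior Inverse-Gamma(17/6, 1641/32)
obs 4: x=0 → posterior Inverse-Gamma(10/3, 1657/32)
obs 5: x=3 → posterior Inverse-Gamma(23/6, 1913/32)
obs 6: x=7 → posterior Inverse-Gamma(13/3, 2937/32)
obs 7: x=8 → posterior Inverse-Gamma(29/6, 4233/32)
obs 8: x=-4 → posterior Inverse-Gamma(16/3, 4377/32)
obs 9: x=5/2 → posterior Inverse-Gamma(35/6, 4573/32)
obs 10: x=1/2 → posterior Inverse-Gamma(19/3, 4609/32)
obs 11: x=7/2 → posterior Inverse-Gamma(41/6, 4933/32)
obs 12: x=-5/2 → posterior Inverse-Gamma(22/3, 4969/32)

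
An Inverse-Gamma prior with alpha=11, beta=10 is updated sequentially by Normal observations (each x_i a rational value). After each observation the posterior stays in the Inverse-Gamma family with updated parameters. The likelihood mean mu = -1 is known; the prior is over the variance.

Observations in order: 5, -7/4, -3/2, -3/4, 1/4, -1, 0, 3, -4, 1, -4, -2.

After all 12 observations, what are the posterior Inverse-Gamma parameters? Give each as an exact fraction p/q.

obs 1: x=5 → posterior Inverse-Gamma(23/2, 28)
obs 2: x=-7/4 → posterior Inverse-Gamma(12, 905/32)
obs 3: x=-3/2 → posterior Inverse-Gamma(25/2, 909/32)
obs 4: x=-3/4 → posterior Inverse-Gamma(13, 455/16)
obs 5: x=1/4 → posterior Inverse-Gamma(27/2, 935/32)
obs 6: x=-1 → posterior Inverse-Gamma(14, 935/32)
obs 7: x=0 → posterior Inverse-Gamma(29/2, 951/32)
obs 8: x=3 → posterior Inverse-Gamma(15, 1207/32)
obs 9: x=-4 → posterior Inverse-Gamma(31/2, 1351/32)
obs 10: x=1 → posterior Inverse-Gamma(16, 1415/32)
obs 11: x=-4 → posterior Inverse-Gamma(33/2, 1559/32)
obs 12: x=-2 → posterior Inverse-Gamma(17, 1575/32)

alpha=17, beta=1575/32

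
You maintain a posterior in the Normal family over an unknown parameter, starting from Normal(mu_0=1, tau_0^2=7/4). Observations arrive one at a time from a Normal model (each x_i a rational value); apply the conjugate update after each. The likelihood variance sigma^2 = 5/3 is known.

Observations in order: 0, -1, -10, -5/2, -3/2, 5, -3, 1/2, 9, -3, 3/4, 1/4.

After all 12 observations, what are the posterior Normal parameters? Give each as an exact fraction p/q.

obs 1: x=0 → posterior Normal(20/41, 35/41)
obs 2: x=-1 → posterior Normal(-1/62, 35/62)
obs 3: x=-10 → posterior Normal(-211/83, 35/83)
obs 4: x=-5/2 → posterior Normal(-527/208, 35/104)
obs 5: x=-3/2 → posterior Normal(-59/25, 7/25)
obs 6: x=5 → posterior Normal(-95/73, 35/146)
obs 7: x=-3 → posterior Normal(-253/167, 35/167)
obs 8: x=1/2 → posterior Normal(-485/376, 35/188)
obs 9: x=9 → posterior Normal(-107/418, 35/209)
obs 10: x=-3 → posterior Normal(-233/460, 7/46)
obs 11: x=3/4 → posterior Normal(-403/1004, 35/251)
obs 12: x=1/4 → posterior Normal(-191/544, 35/272)

mu_0=-191/544, tau_0^2=35/272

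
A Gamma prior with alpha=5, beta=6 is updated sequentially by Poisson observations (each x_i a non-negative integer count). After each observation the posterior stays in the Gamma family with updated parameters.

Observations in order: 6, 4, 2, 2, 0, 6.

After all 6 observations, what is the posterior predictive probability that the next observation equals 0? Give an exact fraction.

obs 1: x=6 → posterior Gamma(11, 7)
obs 2: x=4 → posterior Gamma(15, 8)
obs 3: x=2 → posterior Gamma(17, 9)
obs 4: x=2 → posterior Gamma(19, 10)
obs 5: x=0 → posterior Gamma(19, 11)
obs 6: x=6 → posterior Gamma(25, 12)

953962166440690129601298432/7056410014866816666030739693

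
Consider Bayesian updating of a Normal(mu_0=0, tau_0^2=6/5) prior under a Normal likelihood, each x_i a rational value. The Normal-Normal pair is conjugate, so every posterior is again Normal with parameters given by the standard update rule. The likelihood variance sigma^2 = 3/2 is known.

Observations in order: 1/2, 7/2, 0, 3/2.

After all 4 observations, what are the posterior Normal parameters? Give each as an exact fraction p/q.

obs 1: x=1/2 → posterior Normal(2/9, 2/3)
obs 2: x=7/2 → posterior Normal(16/13, 6/13)
obs 3: x=0 → posterior Normal(16/17, 6/17)
obs 4: x=3/2 → posterior Normal(22/21, 2/7)

mu_0=22/21, tau_0^2=2/7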